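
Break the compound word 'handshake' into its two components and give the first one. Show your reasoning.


Split 'handshake' into 'hand' + 'shake'. The first part is 'hand'.

hand


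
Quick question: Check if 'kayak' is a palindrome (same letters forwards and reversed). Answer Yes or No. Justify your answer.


Forward: 'kayak'
Reversed: 'kayak'
They are identical.

Yes


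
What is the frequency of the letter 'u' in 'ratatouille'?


Letter 'u' in 'ratatouille': found at position(s) 7 = 1 occurrence(s).

1


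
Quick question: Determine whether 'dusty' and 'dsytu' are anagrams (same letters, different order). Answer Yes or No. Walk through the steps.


Sorted letters of 'dusty': 'dstuy'
Sorted letters of 'dsytu': 'dstuy'
They match.

Yes


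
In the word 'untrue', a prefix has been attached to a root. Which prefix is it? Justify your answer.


The word 'untrue' = 'un' (prefix) + 'true' (root). The prefix is 'un'.

un


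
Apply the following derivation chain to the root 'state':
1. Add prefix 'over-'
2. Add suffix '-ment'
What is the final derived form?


Step 1: Add prefix 'over-' to 'state' = 'overstate'
Step 2: Add suffix '-ment' to 'overstate' = 'overstatement'

overstatement


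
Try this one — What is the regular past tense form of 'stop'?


Apply rule: Double final consonant and add -ed. 'stop' becomes 'stopped'.

stopped


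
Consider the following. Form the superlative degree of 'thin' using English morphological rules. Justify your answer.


Apply superlative formation (double final consonant, add -est): 'thin' -> 'thinnest'.

thinnest


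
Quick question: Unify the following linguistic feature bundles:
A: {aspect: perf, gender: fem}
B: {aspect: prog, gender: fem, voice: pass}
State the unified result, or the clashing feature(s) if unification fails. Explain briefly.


Compare features:
aspect: A=perf vs B=prog -> CLASH
gender: A=fem vs B=fem -> unified: fem
voice: A=_ vs B=pass -> unified: pass
Clash detected on feature 'aspect' (perf vs prog); unification fails.

CLASH on 'aspect' (perf vs prog)


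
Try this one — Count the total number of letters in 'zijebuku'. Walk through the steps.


Spell out 'zijebuku' and number each letter: z(1), i(2), j(3), e(4), b(5), u(6), k(7), u(8). Total: 8 letters.

8


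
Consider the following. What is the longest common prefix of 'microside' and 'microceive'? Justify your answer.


Compare from the start: 5 characters match: 'micro'. Mismatch at position 6: 's' vs 'c'.

micro


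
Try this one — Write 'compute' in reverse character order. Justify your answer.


Reverse 'compute' character by character: 'etupmoc'.

etupmoc


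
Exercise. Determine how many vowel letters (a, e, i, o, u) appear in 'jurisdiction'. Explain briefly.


Vowels in 'jurisdiction': u, i, i, i, o = 5 vowels.

5


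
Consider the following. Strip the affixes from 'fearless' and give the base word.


Remove suffix '-less' from 'fearless' to get root 'fear'.

fear


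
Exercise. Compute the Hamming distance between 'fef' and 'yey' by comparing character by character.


Alignment:
Position 1: 'f' vs 'y' = DIFFER
Position 2: 'e' vs 'e' = match
Position 3: 'f' vs 'y' = DIFFER
Total differences: 2

2


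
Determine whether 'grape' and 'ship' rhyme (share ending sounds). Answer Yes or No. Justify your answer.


Rime (stressed vowel + following sounds) of 'grape': -ape = /eɪp/
Rime of 'ship': -ip = /ɪp/
/eɪp/ and /ɪp/ are different ending sounds, so the words do not rhyme.

No


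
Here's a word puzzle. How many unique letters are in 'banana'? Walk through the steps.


Unique letters in 'banana': {a, b, n} = 3 distinct letters.

3


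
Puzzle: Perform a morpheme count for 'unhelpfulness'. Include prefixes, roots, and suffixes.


Decomposition: un- (prefix) + help (root) + -ful (suffix) + -ness (suffix) = 4 morpheme(s)

4 morphemes


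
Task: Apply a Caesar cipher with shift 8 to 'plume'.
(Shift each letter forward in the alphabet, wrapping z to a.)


Shift each letter by 8: p -> x, l -> t, u -> c, m -> u, e -> m. Result: 'xtcum'.

xtcum


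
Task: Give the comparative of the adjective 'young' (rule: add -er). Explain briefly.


Apply comparative formation (add -er): 'young' -> 'younger'.

younger


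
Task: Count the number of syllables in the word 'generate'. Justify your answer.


Break 'generate' into syllables: gen-er-ate -> gen | er | ate = 3 syllables

3 syllables


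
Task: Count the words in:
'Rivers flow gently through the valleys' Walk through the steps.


Split into words: Rivers | flow | gently | through | the | valleys = 6 words.

6


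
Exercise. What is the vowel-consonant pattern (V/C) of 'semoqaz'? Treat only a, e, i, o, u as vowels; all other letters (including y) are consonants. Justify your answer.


Letter mapping: s = C, e = V, m = C, o = V, q = C, a = V, z = C.

CVCVCVC


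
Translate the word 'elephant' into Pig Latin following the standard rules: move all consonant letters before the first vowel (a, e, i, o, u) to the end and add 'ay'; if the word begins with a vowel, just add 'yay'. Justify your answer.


'elephant' starts with a vowel, so add 'yay': 'elephantyay'.

elephantyay


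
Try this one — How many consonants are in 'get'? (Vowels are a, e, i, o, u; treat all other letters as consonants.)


Consonants in 'get': g, t = 2 consonants.

2


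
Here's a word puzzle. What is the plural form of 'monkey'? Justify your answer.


Apply rule: Add -s. 'monkey' becomes 'monkeys'.

monkeys


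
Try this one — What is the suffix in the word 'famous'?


The word 'famous' = 'fame' (root) + '-ous' (suffix). The suffix is '-ous'.

ous


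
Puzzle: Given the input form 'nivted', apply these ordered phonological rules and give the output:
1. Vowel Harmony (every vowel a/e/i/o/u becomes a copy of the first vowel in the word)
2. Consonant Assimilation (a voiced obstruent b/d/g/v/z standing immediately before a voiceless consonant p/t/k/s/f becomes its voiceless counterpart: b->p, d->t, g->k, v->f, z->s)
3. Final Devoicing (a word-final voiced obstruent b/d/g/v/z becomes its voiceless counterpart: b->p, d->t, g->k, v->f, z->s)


Starting form: 'nivted'
Rule 1: Vowel Harmony: all vowels become 'i' (matching first vowel). 'nivted' -> 'nivtid'
Rule 2: Consonant Assimilation: voiced obstruent before voiceless consonant becomes voiceless ('vt' -> 'ft'). 'nivtid' -> 'niftid'
Rule 3: Final Devoicing: word-final voiced obstruent 'd' becomes voiceless 't'. 'niftid' -> 'niftit'
Final form: 'niftit'

niftit


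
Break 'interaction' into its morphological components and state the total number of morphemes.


Step 1: Identify prefix: 'inter' (meaning: between)
Step 2: Identify root: 'act'
Step 3: Identify suffix(es): 'ion'
Decomposition: inter- (prefix: between) + act (root) + -ion (suffix: act of)
Total morphemes: 3

3 morphemes (inter- (prefix: between) + act (root) + -ion (suffix: act of))


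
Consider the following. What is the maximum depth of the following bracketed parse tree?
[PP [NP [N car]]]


Count bracket nesting levels:
'[' at pos 0: depth = 1
'[' at pos 4: depth = 2
'[' at pos 8: depth = 3
Maximum depth reached: 3

3


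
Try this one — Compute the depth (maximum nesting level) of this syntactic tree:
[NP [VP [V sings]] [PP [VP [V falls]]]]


Count bracket nesting levels:
'[' at pos 0: depth = 1
'[' at pos 4: depth = 2
'[' at pos 8: depth = 3
'[' at pos 19: depth = 2
'[' at pos 23: depth = 3
'[' at pos 27: depth = 4
Maximum depth reached: 4

4


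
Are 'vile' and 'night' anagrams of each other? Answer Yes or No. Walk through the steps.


Sorted letters of 'vile': 'eilv'
Sorted letters of 'night': 'ghint'
They do not match.

No


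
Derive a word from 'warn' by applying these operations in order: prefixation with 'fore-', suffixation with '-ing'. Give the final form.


Step 1: Add prefix 'fore-' to 'warn' = 'forewarn'
Step 2: Add suffix '-ing' to 'forewarn' = 'forewarning'

forewarning


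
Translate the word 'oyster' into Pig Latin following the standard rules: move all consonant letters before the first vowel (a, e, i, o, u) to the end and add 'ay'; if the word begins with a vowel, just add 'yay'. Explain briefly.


'oyster' starts with a vowel, so add 'yay': 'oysteryay'.

oysteryay


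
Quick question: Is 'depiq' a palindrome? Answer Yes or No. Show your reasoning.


Forward: 'depiq'
Reversed: 'qiped'
They differ.

No


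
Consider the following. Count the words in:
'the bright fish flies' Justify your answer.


Split into words: the | bright | fish | flies = 4 words.

4


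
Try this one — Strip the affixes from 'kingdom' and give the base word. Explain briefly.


Remove suffix '-dom' from 'kingdom' to get root 'king'.

king


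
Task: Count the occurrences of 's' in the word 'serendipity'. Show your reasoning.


Letter 's' in 'serendipity': found at position(s) 1 = 1 occurrence(s).

1


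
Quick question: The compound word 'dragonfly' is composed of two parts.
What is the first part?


Split 'dragonfly' into 'dragon' + 'fly'. The first part is 'dragon'.

dragon


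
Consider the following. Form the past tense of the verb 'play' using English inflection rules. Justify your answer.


Apply rule: Add -ed. 'play' becomes 'played'.

played


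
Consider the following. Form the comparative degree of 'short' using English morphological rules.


Apply comparative formation (add -er): 'short' -> 'shorter'.

shorter


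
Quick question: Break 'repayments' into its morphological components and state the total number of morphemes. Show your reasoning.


Step 1: Identify prefix: 're' (meaning: again)
Step 2: Identify root: 'pay'
Step 3: Identify suffix(es): 'ment, s'
Decomposition: re- (prefix: again) + pay (root) + -ment (suffix: action/result) + -s (plural)
Total morphemes: 4

4 morphemes (re- (prefix: again) + pay (root) + -ment (suffix: action/result) + -s (plural))


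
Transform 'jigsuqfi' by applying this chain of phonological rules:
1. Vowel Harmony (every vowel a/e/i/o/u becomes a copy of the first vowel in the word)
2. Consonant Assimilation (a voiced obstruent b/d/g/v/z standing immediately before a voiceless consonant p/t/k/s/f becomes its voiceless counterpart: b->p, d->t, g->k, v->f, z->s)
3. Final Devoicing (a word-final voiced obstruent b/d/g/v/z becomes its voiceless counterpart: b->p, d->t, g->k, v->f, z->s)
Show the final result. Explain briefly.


Starting form: 'jigsuqfi'
Rule 1: Vowel Harmony: all vowels become 'i' (matching first vowel). 'jigsuqfi' -> 'jigsiqfi'
Rule 2: Consonant Assimilation: voiced obstruent before voiceless consonant becomes voiceless ('gs' -> 'ks'). 'jigsiqfi' -> 'jiksiqfi'
Rule 3: Final Devoicing: the word ends in the vowel 'i', not a consonant. No change.
Final form: 'jiksiqfi'

jiksiqfi


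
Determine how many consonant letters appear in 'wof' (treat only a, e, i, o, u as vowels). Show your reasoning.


Consonants in 'wof': w, f = 2 consonants.

2


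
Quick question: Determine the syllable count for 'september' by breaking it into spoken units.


Break 'september' into syllables: sep-tem-ber -> sep | tem | ber = 3 syllables

3 syllables


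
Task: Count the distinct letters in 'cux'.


Unique letters in 'cux': {c, u, x} = 3 distinct letters.

3


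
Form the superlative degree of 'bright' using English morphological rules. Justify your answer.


Apply superlative formation (add -est): 'bright' -> 'brightest'.

brightest


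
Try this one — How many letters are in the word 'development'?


Spell out 'development' and number each letter: d(1), e(2), v(3), e(4), l(5), o(6), p(7), m(8), e(9), n(10), t(11). Total: 11 letters.

11


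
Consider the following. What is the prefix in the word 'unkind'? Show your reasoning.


The word 'unkind' = 'un' (prefix) + 'kind' (root). The prefix is 'un'.

un


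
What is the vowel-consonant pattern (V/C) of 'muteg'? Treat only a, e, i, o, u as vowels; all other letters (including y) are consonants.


Letter mapping: m = C, u = V, t = C, e = V, g = C.

CVCVC


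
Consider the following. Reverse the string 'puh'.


Reverse 'puh' character by character: 'hup'.

hup


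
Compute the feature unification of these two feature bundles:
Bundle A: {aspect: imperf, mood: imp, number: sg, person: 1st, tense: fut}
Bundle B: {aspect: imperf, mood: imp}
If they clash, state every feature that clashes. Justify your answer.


Compare features:
aspect: A=imperf vs B=imperf -> unified: imperf
mood: A=imp vs B=imp -> unified: imp
number: A=sg vs B=_ -> unified: sg
person: A=1st vs B=_ -> unified: 1st
tense: A=fut vs B=_ -> unified: fut
No clashes found.

Unified: {aspect: imperf, mood: imp, number: sg, person: 1st, tense: fut}


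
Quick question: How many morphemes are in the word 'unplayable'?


Decomposition: un- (prefix) + play (root) + -able (suffix) = 3 morpheme(s)

3 morphemes


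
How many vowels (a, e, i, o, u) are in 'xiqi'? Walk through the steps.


Vowels in 'xiqi': i, i = 2 vowels.

2


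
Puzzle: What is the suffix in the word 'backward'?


The word 'backward' = 'back' (root) + '-ward' (suffix). The suffix is '-ward'.

ward


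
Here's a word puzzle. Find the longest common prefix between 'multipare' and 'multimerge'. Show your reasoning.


Compare from the start: 5 characters match: 'multi'. Mismatch at position 6: 'p' vs 'm'.

multi


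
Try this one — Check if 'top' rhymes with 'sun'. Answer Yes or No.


Rime (stressed vowel + following sounds) of 'top': -op = /ɒp/
Rime of 'sun': -un = /ʌn/
/ɒp/ and /ʌn/ are different ending sounds, so the words do not rhyme.

No


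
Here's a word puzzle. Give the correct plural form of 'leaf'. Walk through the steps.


Apply rule: Change -f to -ves. 'leaf' becomes 'leaves'.

leaves


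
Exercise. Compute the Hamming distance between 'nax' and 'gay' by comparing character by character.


Alignment:
Position 1: 'n' vs 'g' = DIFFER
Position 2: 'a' vs 'a' = match
Position 3: 'x' vs 'y' = DIFFER
Total differences: 2

2


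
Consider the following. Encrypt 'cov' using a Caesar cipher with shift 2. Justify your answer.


Shift each letter by 2: c -> e, o -> q, v -> x. Result: 'eqx'.

eqx


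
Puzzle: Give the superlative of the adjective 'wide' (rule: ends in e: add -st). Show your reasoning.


Apply superlative formation (ends in e: add -st): 'wide' -> 'widest'.

widest


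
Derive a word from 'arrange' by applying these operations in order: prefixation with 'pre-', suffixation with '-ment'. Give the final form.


Step 1: Add prefix 'pre-' to 'arrange' = 'prearrange'
Step 2: Add suffix '-ment' to 'prearrange' = 'prearrangement'

prearrangement


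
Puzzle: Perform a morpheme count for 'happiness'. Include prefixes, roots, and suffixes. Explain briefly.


Decomposition: happy (root) + -ness (suffix) = 2 morpheme(s)

2 morphemes


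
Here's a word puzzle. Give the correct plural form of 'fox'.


Apply rule: Add -es (sibilant/fricative ending). 'fox' becomes 'foxes'.

foxes


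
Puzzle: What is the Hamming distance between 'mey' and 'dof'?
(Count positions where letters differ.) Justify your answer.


Alignment:
Position 1: 'm' vs 'd' = DIFFER
Position 2: 'e' vs 'o' = DIFFER
Position 3: 'y' vs 'f' = DIFFER
Total differences: 3

3


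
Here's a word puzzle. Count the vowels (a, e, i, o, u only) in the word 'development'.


Vowels in 'development': e, e, o, e = 4 vowels.

4


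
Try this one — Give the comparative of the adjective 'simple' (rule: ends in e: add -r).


Apply comparative formation (ends in e: add -r): 'simple' -> 'simpler'.

simpler


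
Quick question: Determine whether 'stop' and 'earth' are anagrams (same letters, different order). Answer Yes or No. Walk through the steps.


Sorted letters of 'stop': 'opst'
Sorted letters of 'earth': 'aehrt'
They do not match.

No


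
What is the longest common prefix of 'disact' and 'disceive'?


Compare from the start: 3 characters match: 'dis'. Mismatch at position 4: 'a' vs 'c'.

dis


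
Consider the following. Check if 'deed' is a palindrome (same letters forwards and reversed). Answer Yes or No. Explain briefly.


Forward: 'deed'
Reversed: 'deed'
They are identical.

Yes


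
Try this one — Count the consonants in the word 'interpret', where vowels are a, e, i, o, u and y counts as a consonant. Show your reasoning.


Consonants in 'interpret': n, t, r, p, r, t = 6 consonants.

6


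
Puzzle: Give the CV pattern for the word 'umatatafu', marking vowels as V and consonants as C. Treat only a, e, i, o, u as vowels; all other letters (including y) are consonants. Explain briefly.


Letter mapping: u = V, m = C, a = V, t = C, a = V, t = C, a = V, f = C, u = V.

VCVCVCVCV


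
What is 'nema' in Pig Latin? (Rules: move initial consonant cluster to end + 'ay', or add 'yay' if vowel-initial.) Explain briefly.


'nema': move consonant cluster 'n' to end and add 'ay': 'emanay'.

emanay


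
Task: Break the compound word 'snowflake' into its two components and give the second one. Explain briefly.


Split 'snowflake' into 'snow' + 'flake'. The second part is 'flake'.

flake


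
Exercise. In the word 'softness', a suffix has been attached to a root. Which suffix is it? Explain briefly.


The word 'softness' = 'soft' (root) + '-ness' (suffix). The suffix is '-ness'.

ness


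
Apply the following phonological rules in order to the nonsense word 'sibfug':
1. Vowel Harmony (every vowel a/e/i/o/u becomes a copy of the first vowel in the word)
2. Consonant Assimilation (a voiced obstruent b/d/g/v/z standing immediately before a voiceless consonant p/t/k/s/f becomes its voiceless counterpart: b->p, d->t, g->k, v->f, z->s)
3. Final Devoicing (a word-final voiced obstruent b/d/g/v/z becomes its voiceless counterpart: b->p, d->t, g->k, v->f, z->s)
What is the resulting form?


Starting form: 'sibfug'
Rule 1: Vowel Harmony: all vowels become 'i' (matching first vowel). 'sibfug' -> 'sibfig'
Rule 2: Consonant Assimilation: voiced obstruent before voiceless consonant becomes voiceless ('bf' -> 'pf'). 'sibfig' -> 'sipfig'
Rule 3: Final Devoicing: word-final voiced obstruent 'g' becomes voiceless 'k'. 'sipfig' -> 'sipfik'
Final form: 'sipfik'

sipfik


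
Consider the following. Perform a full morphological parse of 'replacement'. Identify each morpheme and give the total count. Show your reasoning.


Step 1: Identify prefix: 're' (meaning: again)
Step 2: Identify root: 'place'
Step 3: Identify suffix(es): 'ment'
Decomposition: re- (prefix: again) + place (root) + -ment (suffix: action/result)
Total morphemes: 3

3 morphemes (re- (prefix: again) + place (root) + -ment (suffix: action/result))


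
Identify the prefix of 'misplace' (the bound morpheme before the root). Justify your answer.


The word 'misplace' = 'mis' (prefix) + 'place' (root). The prefix is 'mis'.

mis


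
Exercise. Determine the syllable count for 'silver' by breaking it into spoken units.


Break 'silver' into syllables: sil-ver -> sil | ver = 2 syllables

2 syllables


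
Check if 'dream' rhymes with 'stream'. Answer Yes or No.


Rime (stressed vowel + following sounds) of 'dream': -eam = /iːm/
Rime of 'stream': -eam = /iːm/
/iːm/ and /iːm/ are the same ending sound, so the words rhyme.

Yes


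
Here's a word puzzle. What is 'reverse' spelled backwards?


Reverse 'reverse' character by character: 'esrever'.

esrever


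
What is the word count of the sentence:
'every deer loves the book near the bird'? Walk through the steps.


Split into words: every | deer | loves | the | book | near | the | bird = 8 words.

8


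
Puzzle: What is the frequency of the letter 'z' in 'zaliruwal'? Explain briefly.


Letter 'z' in 'zaliruwal': found at position(s) 1 = 1 occurrence(s).

1


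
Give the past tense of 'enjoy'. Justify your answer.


Apply rule: Add -ed. 'enjoy' becomes 'enjoyed'.

enjoyed


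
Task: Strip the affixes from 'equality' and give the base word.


Remove suffix '-ity' from 'equality' to get root 'equal'.

equal


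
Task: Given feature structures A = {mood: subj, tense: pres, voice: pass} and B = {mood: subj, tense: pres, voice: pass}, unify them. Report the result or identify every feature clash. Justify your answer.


Compare features:
mood: A=subj vs B=subj -> unified: subj
tense: A=pres vs B=pres -> unified: pres
voice: A=pass vs B=pass -> unified: pass
No clashes found.

Unified: {mood: subj, tense: pres, voice: pass}


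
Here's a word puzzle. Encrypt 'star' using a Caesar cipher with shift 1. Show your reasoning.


Shift each letter by 1: s -> t, t -> u, a -> b, r -> s. Result: 'tubs'.

tubs


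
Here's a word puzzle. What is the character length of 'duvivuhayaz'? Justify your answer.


Spell out 'duvivuhayaz' and number each letter: d(1), u(2), v(3), i(4), v(5), u(6), h(7), a(8), y(9), a(10), z(11). Total: 11 letters.

11


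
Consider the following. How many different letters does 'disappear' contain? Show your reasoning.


Unique letters in 'disappear': {a, d, e, i, p, r, s} = 7 distinct letters.

7


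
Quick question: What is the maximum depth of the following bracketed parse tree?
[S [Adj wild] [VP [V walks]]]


Count bracket nesting levels:
'[' at pos 0: depth = 1
'[' at pos 3: depth = 2
'[' at pos 14: depth = 2
'[' at pos 18: depth = 3
Maximum depth reached: 3

3


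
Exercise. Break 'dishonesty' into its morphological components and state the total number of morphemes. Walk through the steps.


Step 1: Identify prefix: 'dis' (meaning: not/apart)
Step 2: Identify root: 'honest'
Step 3: Identify suffix(es): 'y'
Decomposition: dis- (prefix: not/apart) + honest (root) + -y (suffix: quality)
Total morphemes: 3

3 morphemes (dis- (prefix: not/apart) + honest (root) + -y (suffix: quality))


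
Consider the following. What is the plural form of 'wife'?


Apply rule: Change -fe to -ves. 'wife' becomes 'wives'.

wives


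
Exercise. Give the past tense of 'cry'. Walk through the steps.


Apply rule: Change -y to -ied. 'cry' becomes 'cried'.

cried


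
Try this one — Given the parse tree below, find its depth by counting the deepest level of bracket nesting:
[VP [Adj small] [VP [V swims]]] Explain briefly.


Count bracket nesting levels:
'[' at pos 0: depth = 1
'[' at pos 4: depth = 2
'[' at pos 16: depth = 2
'[' at pos 20: depth = 3
Maximum depth reached: 3

3


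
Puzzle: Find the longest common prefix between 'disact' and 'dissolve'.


Compare from the start: 3 characters match: 'dis'. Mismatch at position 4: 'a' vs 's'.

dis


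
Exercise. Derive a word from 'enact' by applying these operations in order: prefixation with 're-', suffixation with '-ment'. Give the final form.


Step 1: Add prefix 're-' to 'enact' = 'reenact'
Step 2: Add suffix '-ment' to 'reenact' = 'reenactment'

reenactment


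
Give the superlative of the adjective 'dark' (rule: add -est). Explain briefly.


Apply superlative formation (add -est): 'dark' -> 'darkest'.

darkest


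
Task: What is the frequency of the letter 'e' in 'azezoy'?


Letter 'e' in 'azezoy': found at position(s) 3 = 1 occurrence(s).

1


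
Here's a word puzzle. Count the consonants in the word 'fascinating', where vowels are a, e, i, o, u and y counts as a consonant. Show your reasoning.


Consonants in 'fascinating': f, s, c, n, t, n, g = 7 consonants.

7


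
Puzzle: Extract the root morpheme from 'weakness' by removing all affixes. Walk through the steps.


Remove suffix '-ness' from 'weakness' to get root 'weak'.

weak


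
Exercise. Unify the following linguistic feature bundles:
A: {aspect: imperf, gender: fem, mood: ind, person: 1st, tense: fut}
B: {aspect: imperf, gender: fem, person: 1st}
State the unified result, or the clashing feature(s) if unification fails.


Compare features:
aspect: A=imperf vs B=imperf -> unified: imperf
gender: A=fem vs B=fem -> unified: fem
mood: A=ind vs B=_ -> unified: ind
person: A=1st vs B=1st -> unified: 1st
tense: A=fut vs B=_ -> unified: fut
No clashes found.

Unified: {aspect: imperf, gender: fem, mood: ind, person: 1st, tense: fut}


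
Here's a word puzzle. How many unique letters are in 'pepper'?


Unique letters in 'pepper': {e, p, r} = 3 distinct letters.

3


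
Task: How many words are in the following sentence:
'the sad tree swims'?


Split into words: the | sad | tree | swims = 4 words.

4


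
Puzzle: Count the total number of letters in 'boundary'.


Spell out 'boundary' and number each letter: b(1), o(2), u(3), n(4), d(5), a(6), r(7), y(8). Total: 8 letters.

8


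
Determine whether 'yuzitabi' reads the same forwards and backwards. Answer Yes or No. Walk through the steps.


Forward: 'yuzitabi'
Reversed: 'ibatizuy'
They differ.

No


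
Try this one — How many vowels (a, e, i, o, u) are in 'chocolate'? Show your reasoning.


Vowels in 'chocolate': o, o, a, e = 4 vowels.

4


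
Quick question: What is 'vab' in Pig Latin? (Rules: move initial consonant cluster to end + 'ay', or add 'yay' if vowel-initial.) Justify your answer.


'vab': move consonant cluster 'v' to end and add 'ay': 'abvay'.

abvay


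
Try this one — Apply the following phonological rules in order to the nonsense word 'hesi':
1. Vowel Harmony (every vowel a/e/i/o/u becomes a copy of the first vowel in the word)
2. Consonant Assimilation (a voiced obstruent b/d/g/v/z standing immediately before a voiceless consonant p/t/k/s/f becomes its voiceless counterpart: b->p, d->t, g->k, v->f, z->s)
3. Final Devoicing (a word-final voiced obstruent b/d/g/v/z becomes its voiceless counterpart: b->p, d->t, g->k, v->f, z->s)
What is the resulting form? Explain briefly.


Starting form: 'hesi'
Rule 1: Vowel Harmony: all vowels become 'e' (matching first vowel). 'hesi' -> 'hese'
Rule 2: Consonant Assimilation: no voiced obstruent (b/d/g/v/z) stands immediately before a voiceless consonant (p/t/k/s/f). No change.
Rule 3: Final Devoicing: the word ends in the vowel 'e', not a consonant. No change.
Final form: 'hese'

hese


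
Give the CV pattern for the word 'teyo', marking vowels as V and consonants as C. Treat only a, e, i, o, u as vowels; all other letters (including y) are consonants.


Letter mapping: t = C, e = V, y = C, o = V.

CVCV


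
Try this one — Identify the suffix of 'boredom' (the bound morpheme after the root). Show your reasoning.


The word 'boredom' = 'bore' (root) + '-dom' (suffix). The suffix is '-dom'.

dom


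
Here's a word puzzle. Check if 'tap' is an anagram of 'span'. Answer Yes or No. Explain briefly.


Sorted letters of 'tap': 'apt'
Sorted letters of 'span': 'anps'
They do not match.

No


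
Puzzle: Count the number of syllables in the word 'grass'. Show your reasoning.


Break 'grass' into syllables: grass -> grass = 1 syllable

1 syllable


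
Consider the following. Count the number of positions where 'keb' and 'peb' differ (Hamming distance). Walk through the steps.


Alignment:
Position 1: 'k' vs 'p' = DIFFER
Position 2: 'e' vs 'e' = match
Position 3: 'b' vs 'b' = match
Total differences: 1

1


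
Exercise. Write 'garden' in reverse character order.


Reverse 'garden' character by character: 'nedrag'.

nedrag


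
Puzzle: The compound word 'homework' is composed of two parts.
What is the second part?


Split 'homework' into 'home' + 'work'. The second part is 'work'.

work


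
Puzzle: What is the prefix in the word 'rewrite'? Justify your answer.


The word 'rewrite' = 're' (prefix) + 'write' (root). The prefix is 're'.

re


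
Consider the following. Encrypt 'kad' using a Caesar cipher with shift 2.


Shift each letter by 2: k -> m, a -> c, d -> f. Result: 'mcf'.

mcf


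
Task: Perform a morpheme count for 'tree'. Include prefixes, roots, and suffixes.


Decomposition: tree (free morpheme) = 1 morpheme(s)

1 morphemes


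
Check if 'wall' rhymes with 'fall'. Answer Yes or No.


Rime (stressed vowel + following sounds) of 'wall': -all = /ɔːl/
Rime of 'fall': -all = /ɔːl/
/ɔːl/ and /ɔːl/ are the same ending sound, so the words rhyme.

Yes


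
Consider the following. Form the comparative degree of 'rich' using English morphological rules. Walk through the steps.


Apply comparative formation (add -er): 'rich' -> 'richer'.

richer


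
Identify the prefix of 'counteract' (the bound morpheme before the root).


The word 'counteract' = 'counter' (prefix) + 'act' (root). The prefix is 'counter'.

counter


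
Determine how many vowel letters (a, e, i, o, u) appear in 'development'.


Vowels in 'development': e, e, o, e = 4 vowels.

4


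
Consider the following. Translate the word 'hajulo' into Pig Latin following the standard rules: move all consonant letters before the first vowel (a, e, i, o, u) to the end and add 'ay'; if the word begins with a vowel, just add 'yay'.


'hajulo': move consonant cluster 'h' to end and add 'ay': 'ajulohay'.

ajulohay


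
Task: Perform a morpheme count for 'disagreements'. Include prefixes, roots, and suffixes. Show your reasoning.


Decomposition: dis- (prefix) + agree (root) + -ment (suffix) + -s (plural) = 4 morpheme(s)

4 morphemes


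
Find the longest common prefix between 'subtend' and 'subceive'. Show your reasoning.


Compare from the start: 3 characters match: 'sub'. Mismatch at position 4: 't' vs 'c'.

sub


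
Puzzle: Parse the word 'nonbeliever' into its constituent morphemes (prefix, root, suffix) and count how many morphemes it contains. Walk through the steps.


Step 1: Identify prefix: 'non' (meaning: not)
Step 2: Identify root: 'believe'
Step 3: Identify suffix(es): 'er'
Decomposition: non- (prefix: not) + believe (root) + -er (suffix: one who)
Total morphemes: 3

3 morphemes (non- (prefix: not) + believe (root) + -er (suffix: one who))


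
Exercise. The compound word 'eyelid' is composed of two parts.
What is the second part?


Split 'eyelid' into 'eye' + 'lid'. The second part is 'lid'.

lid


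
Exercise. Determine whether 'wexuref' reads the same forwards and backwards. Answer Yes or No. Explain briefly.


Forward: 'wexuref'
Reversed: 'feruxew'
They differ.

No


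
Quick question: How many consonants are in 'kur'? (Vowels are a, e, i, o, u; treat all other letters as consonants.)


Consonants in 'kur': k, r = 2 consonants.

2


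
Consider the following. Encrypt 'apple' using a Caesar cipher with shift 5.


Shift each letter by 5: a -> f, p -> u, p -> u, l -> q, e -> j. Result: 'fuuqj'.

fuuqj


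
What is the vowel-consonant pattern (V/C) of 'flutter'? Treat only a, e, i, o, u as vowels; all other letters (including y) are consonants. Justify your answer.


Letter mapping: f = C, l = C, u = V, t = C, t = C, e = V, r = C.

CCVCCVC


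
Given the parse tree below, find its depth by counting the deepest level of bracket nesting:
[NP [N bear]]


Count bracket nesting levels:
'[' at pos 0: depth = 1
'[' at pos 4: depth = 2
Maximum depth reached: 2

2


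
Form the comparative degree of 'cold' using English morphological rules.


Apply comparative formation (add -er): 'cold' -> 'colder'.

colder


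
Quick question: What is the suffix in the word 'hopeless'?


The word 'hopeless' = 'hope' (root) + '-less' (suffix). The suffix is '-less'.

less


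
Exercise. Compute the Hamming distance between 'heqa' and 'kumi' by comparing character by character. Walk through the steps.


Alignment:
Position 1: 'h' vs 'k' = DIFFER
Position 2: 'e' vs 'u' = DIFFER
Position 3: 'q' vs 'm' = DIFFER
Position 4: 'a' vs 'i' = DIFFER
Total differences: 4

4


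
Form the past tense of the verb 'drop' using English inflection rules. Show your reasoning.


Apply rule: Double final consonant and add -ed. 'drop' becomes 'dropped'.

dropped


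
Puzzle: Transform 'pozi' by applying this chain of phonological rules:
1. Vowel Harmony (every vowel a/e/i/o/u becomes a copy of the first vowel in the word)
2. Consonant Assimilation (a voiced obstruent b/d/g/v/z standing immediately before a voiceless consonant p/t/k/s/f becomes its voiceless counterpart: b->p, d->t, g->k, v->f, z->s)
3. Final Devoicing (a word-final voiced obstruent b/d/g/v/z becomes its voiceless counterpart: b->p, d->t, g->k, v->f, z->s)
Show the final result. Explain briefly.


Starting form: 'pozi'
Rule 1: Vowel Harmony: all vowels become 'o' (matching first vowel). 'pozi' -> 'pozo'
Rule 2: Consonant Assimilation: no voiced obstruent (b/d/g/v/z) stands immediately before a voiceless consonant (p/t/k/s/f). No change.
Rule 3: Final Devoicing: the word ends in the vowel 'o', not a consonant. No change.
Final form: 'pozo'

pozo


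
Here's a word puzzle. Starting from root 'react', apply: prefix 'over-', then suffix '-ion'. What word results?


Step 1: Add prefix 'over-' to 'react' = 'overreact'
Step 2: Add suffix '-ion' to 'overreact' = 'overreaction'

overreaction


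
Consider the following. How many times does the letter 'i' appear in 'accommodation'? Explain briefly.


Letter 'i' in 'accommodation': found at position(s) 11 = 1 occurrence(s).

1


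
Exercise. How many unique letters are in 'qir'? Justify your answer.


Unique letters in 'qir': {i, q, r} = 3 distinct letters.

3


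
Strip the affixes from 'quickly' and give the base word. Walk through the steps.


Remove suffix '-ly' from 'quickly' to get root 'quick'.

quick


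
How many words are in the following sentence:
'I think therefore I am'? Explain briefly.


Split into words: I | think | therefore | I | am = 5 words.

5


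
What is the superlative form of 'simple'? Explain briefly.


Apply superlative formation (ends in e: add -st): 'simple' -> 'simplest'.

simplest


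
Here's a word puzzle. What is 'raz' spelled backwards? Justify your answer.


Reverse 'raz' character by character: 'zar'.

zar


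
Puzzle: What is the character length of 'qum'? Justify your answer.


Spell out 'qum' and number each letter: q(1), u(2), m(3). Total: 3 letters.

3


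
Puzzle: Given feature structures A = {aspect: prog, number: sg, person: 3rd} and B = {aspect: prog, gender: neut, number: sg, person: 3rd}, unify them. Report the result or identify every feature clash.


Compare features:
aspect: A=prog vs B=prog -> unified: prog
gender: A=_ vs B=neut -> unified: neut
number: A=sg vs B=sg -> unified: sg
person: A=3rd vs B=3rd -> unified: 3rd
No clashes found.

Unified: {aspect: prog, gender: neut, number: sg, person: 3rd}


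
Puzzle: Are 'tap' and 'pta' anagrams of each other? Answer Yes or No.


Sorted letters of 'tap': 'apt'
Sorted letters of 'pta': 'apt'
They match.

Yes


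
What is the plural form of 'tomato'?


Apply rule: Add -es (consonant + o). 'tomato' becomes 'tomatoes'.

tomatoes


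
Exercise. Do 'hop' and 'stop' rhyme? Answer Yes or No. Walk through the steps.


Rime (stressed vowel + following sounds) of 'hop': -op = /ɒp/
Rime of 'stop': -op = /ɒp/
/ɒp/ and /ɒp/ are the same ending sound, so the words rhyme.

Yes


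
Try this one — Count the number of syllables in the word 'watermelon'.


Break 'watermelon' into syllables: wa-ter-mel-on -> wa | ter | mel | on = 4 syllables

4 syllables


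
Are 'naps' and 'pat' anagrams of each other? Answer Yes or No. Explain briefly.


Sorted letters of 'naps': 'anps'
Sorted letters of 'pat': 'apt'
They do not match.

No


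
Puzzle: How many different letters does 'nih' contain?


Unique letters in 'nih': {h, i, n} = 3 distinct letters.

3


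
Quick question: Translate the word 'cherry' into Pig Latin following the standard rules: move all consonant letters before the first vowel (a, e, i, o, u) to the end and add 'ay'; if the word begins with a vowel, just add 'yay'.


'cherry': move consonant cluster 'ch' to end and add 'ay': 'errychay'.

errychay


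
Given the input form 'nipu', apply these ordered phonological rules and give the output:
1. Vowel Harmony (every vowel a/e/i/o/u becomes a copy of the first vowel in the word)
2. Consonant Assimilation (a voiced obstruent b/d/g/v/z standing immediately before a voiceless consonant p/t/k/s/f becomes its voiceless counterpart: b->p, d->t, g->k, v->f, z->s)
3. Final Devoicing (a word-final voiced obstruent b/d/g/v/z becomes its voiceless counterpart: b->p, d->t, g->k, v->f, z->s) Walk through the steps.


Starting form: 'nipu'
Rule 1: Vowel Harmony: all vowels become 'i' (matching first vowel). 'nipu' -> 'nipi'
Rule 2: Consonant Assimilation: no voiced obstruent (b/d/g/v/z) stands immediately before a voiceless consonant (p/t/k/s/f). No change.
Rule 3: Final Devoicing: the word ends in the vowel 'i', not a consonant. No change.
Final form: 'nipi'

nipi


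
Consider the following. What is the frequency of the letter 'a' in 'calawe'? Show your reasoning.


Letter 'a' in 'calawe': found at position(s) 2, 4 = 2 occurrence(s).

2


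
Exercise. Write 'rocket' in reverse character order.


Reverse 'rocket' character by character: 'tekcor'.

tekcor


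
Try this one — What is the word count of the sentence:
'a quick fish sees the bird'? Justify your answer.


Split into words: a | quick | fish | sees | the | bird = 6 words.

6


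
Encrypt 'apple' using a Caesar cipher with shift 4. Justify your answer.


Shift each letter by 4: a -> e, p -> t, p -> t, l -> p, e -> i. Result: 'ettpi'.

ettpi


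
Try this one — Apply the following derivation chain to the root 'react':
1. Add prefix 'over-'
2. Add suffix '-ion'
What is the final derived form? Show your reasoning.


Step 1: Add prefix 'over-' to 'react' = 'overreact'
Step 2: Add suffix '-ion' to 'overreact' = 'overreaction'

overreaction


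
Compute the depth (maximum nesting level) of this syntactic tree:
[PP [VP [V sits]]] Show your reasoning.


Count bracket nesting levels:
'[' at pos 0: depth = 1
'[' at pos 4: depth = 2
'[' at pos 8: depth = 3
Maximum depth reached: 3

3


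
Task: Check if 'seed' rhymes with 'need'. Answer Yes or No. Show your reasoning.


Rime (stressed vowel + following sounds) of 'seed': -eed = /iːd/
Rime of 'need': -eed = /iːd/
/iːd/ and /iːd/ are the same ending sound, so the words rhyme.

Yes


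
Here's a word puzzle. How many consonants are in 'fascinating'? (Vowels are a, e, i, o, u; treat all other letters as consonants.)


Consonants in 'fascinating': f, s, c, n, t, n, g = 7 consonants.

7


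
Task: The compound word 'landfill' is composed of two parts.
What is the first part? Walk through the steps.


Split 'landfill' into 'land' + 'fill'. The first part is 'land'.

land


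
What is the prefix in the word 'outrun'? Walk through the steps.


The word 'outrun' = 'out' (prefix) + 'run' (root). The prefix is 'out'.

out


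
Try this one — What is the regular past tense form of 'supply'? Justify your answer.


Apply rule: Change -y to -ied. 'supply' becomes 'supplied'.

supplied


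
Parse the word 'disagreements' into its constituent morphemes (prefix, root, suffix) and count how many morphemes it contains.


Step 1: Identify prefix: 'dis' (meaning: not/apart)
Step 2: Identify root: 'agree'
Step 3: Identify suffix(es): 'ment, s'
Decomposition: dis- (prefix: not/apart) + agree (root) + -ment (suffix: action/result) + -s (plural)
Total morphemes: 4

4 morphemes (dis- (prefix: not/apart) + agree (root) + -ment (suffix: action/result) + -s (plural))


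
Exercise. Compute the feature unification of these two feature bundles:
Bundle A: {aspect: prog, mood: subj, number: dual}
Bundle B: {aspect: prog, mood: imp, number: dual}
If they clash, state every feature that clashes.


Compare features:
aspect: A=prog vs B=prog -> unified: prog
mood: A=subj vs B=imp -> CLASH
number: A=dual vs B=dual -> unified: dual
Clash detected on feature 'mood' (subj vs imp); unification fails.

CLASH on 'mood' (subj vs imp)
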